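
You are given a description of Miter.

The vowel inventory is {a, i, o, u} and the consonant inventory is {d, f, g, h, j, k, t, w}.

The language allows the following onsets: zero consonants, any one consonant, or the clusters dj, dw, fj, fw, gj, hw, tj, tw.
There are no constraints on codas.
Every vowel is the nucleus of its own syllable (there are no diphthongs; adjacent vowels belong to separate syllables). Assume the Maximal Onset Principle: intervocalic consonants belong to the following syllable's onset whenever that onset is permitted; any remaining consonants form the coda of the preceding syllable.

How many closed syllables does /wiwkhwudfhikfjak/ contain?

Vowels present: i, u, i, a; each is a nucleus, giving 4 syllables.
/i…u/ gap (V1→V2): /wkhw/ — longest licit onset from the right is /hw/, leaving /wk/ as coda.
/u…i/ gap (V2→V3): cluster /dfh/ — the longest permitted-onset suffix is /h/; onset = /h/, preceding coda = /df/.
/i…a/ gap (V3→V4): /kfj/ — longest licit onset from the right is /fj/, leaving /k/ as coda.
Result: wiwk.hwudf.hik.fjak.
Classifying each syllable: /wiwk/ (closed), /hwudf/ (closed), /hik/ (closed), /fjak/ (closed).
Closed syllables: 4.

4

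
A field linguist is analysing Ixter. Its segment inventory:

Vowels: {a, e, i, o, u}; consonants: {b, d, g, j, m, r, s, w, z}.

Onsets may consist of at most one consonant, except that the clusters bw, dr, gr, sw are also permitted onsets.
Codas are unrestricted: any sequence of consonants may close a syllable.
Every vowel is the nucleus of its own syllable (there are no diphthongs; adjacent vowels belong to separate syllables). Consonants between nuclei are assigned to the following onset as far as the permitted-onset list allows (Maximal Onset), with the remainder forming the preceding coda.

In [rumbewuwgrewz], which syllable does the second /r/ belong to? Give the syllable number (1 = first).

4

The vowels are u, e, u, e — 4 nuclei, so 4 syllables.
V1 /u/ – V2 /e/: /mb/ — longest licit onset from the right is /b/, leaving /m/ as coda.
V2 /e/ – V3 /u/: just /w/ — single C goes to the following onset.
V3 /u/ – V4 /e/: /wgr/ splits as /w/ + /gr/ (/gr/ is the longest suffix that is a licit onset).
Putting it together: rum.be.wuw.grewz.
The second /r/ is in the onset of syllable 4 (/grewz/).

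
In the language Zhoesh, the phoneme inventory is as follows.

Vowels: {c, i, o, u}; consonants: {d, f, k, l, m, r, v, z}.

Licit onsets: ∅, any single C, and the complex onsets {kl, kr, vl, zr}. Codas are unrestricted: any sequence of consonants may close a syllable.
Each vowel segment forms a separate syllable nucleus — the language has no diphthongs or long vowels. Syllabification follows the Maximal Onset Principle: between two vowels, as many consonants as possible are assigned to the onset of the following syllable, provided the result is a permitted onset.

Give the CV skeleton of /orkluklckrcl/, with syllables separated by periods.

Nuclei (vowels): o, u, c, c → 4 syllables.
/o…u/ gap (V1→V2): /rkl/; trying suffixes from longest down, /kl/ is the first permitted one, so coda /r/ | onset /kl/.
/u…c/ gap (V2→V3): /kl/ is a licit onset in full, so it all attaches to the next syllable.
/c…c/ gap (V3→V4): cluster /kr/ — /kr/ is itself a permitted onset, so the whole cluster goes right; preceding coda = ∅.
Result: or.klu.klc.krcl.
Mapping each syllable to C/V: /or/ → VC, /klu/ → CCV, /klc/ → CCV, /krcl/ → CCVC.

VC.CCV.CCV.CCVC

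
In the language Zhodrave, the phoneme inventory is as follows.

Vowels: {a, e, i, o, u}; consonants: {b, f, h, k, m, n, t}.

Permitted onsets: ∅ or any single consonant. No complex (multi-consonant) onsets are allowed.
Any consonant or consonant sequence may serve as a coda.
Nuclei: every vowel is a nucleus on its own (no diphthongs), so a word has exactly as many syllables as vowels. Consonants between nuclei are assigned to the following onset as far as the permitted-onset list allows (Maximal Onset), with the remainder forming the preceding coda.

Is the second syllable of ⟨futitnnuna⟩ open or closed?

The vowels are u, i, u, a — 4 nuclei, so 4 syllables.
σ1/σ2 boundary: just /t/ — single C goes to the following onset.
σ2/σ3 boundary: /tnn/ — longest licit onset from the right is /n/, leaving /tn/ as coda.
σ3/σ4 boundary: just /n/ — single C goes to the following onset.
Result: fu.titn.nu.na.
Syllable 2 is /titn/ with coda /tn/, so it is closed.

closed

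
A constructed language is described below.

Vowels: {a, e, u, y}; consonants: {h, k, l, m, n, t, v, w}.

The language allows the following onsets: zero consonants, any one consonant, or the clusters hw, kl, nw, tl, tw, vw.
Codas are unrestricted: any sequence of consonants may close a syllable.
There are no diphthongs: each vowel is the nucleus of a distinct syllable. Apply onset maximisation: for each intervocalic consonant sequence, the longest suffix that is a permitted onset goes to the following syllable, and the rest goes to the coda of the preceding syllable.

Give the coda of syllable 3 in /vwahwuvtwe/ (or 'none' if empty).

none

Nuclei (vowels): a, u, e → 3 syllables.
Between /a/ (V1) and /u/ (V2): /hw/ is a licit onset in full, so it all attaches to the next syllable.
Between /u/ (V2) and /e/ (V3): /vtw/ — longest licit onset from the right is /tw/, leaving /v/ as coda.
So the parse is vwa.hwuv.twe.
Syllable 3 is /twe/: onset /tw/, nucleus /e/, coda ∅.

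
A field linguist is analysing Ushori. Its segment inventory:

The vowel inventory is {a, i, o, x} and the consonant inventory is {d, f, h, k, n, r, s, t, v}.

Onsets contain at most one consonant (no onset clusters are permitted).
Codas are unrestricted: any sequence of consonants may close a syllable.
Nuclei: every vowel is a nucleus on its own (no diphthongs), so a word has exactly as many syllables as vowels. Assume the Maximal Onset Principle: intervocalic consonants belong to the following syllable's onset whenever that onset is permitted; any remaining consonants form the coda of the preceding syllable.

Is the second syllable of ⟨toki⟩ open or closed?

open

Nuclei (vowels): o, i → 2 syllables.
/o…i/ gap (V1→V2): /k/ → onset of the next syllable (single consonants are always licit onsets).
Syllabification: to.ki.
Syllable 2 is /ki/; it ends in its nucleus with no coda, so it is open.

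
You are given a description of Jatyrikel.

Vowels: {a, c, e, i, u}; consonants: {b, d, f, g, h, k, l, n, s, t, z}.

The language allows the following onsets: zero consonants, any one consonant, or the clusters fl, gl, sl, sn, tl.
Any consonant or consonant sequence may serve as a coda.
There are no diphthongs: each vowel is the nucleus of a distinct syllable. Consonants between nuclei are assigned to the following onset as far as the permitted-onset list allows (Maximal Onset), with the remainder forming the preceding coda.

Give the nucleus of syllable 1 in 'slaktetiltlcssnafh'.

The vowels are a, e, i, c, a — 5 nuclei, so 5 syllables.
The first nucleus (vowel 1 from the left) is /a/.

a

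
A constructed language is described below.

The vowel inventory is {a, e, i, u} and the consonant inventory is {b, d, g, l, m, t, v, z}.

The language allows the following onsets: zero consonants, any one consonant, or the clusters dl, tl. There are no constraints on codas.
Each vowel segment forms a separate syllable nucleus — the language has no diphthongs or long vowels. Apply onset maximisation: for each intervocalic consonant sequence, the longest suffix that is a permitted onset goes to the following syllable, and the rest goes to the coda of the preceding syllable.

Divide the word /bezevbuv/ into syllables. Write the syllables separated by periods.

The vowels are e, e, u — 3 nuclei, so 3 syllables.
σ1/σ2 boundary: /z/ is a single consonant, so it becomes the next onset.
σ2/σ3 boundary: /vb/; trying suffixes from longest down, /b/ is the first permitted one, so coda /v/ | onset /b/.

be.zev.buv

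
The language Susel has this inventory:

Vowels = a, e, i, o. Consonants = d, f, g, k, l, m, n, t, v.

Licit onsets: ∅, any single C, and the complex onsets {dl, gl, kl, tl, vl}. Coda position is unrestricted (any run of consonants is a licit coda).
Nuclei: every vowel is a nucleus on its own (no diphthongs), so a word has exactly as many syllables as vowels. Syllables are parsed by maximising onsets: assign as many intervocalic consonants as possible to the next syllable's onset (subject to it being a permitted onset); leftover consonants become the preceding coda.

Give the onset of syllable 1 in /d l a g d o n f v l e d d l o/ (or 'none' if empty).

dl

Nuclei (vowels): a, o, e, o → 4 syllables.
V1 /a/ – V2 /o/: cluster /gd/ — the longest permitted-onset suffix is /d/; onset = /d/, preceding coda = /g/.
V2 /o/ – V3 /e/: /nfvl/; trying suffixes from longest down, /vl/ is the first permitted one, so coda /nf/ | onset /vl/.
V3 /e/ – V4 /o/: /ddl/; trying suffixes from longest down, /dl/ is the first permitted one, so coda /d/ | onset /dl/.
Result: dlag.donf.vled.dlo.
Syllable 1 is /dlag/: onset /dl/, nucleus /a/, coda /g/.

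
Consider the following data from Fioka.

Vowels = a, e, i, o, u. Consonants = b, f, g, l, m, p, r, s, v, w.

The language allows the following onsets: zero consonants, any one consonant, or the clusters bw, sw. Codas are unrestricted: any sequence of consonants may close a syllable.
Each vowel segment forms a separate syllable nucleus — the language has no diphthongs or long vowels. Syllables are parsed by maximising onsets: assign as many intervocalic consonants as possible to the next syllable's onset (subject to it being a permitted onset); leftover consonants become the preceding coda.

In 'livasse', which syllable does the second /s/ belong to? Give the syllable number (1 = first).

3

Vowels present: i, a, e; each is a nucleus, giving 3 syllables.
V1 /i/ – V2 /a/: /v/ is a single consonant, so it becomes the next onset.
V2 /a/ – V3 /e/: /ss/; trying suffixes from longest down, /s/ is the first permitted one, so coda /s/ | onset /s/.
So the parse is li.vas.se.
The second /s/ is in the onset of syllable 3 (/se/).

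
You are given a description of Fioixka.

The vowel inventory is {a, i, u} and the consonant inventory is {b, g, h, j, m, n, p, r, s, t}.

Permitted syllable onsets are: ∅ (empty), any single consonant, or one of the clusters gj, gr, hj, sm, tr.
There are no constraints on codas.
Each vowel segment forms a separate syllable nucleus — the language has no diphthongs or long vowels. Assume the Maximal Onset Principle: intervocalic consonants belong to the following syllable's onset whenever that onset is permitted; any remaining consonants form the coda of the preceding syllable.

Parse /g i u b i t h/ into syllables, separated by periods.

gi.u.bith

Vowels present: i, u, i; each is a nucleus, giving 3 syllables.
Between /i/ (V1) and /u/ (V2): no consonants, so the boundary falls immediately after /i/.
Between /u/ (V2) and /i/ (V3): /b/ is a single consonant, so it becomes the next onset.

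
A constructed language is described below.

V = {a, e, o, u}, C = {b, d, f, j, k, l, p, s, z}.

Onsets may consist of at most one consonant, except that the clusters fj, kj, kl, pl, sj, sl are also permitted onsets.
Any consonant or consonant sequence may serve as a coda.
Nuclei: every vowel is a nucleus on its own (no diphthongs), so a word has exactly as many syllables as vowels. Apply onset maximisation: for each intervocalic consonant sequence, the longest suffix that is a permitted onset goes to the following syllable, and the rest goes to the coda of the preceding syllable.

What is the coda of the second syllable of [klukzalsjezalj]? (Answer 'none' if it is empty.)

l

The vowels are u, a, e, a — 4 nuclei, so 4 syllables.
V1 /u/ – V2 /a/: /kz/ splits as /k/ + /z/ (/z/ is the longest suffix that is a licit onset).
V2 /a/ – V3 /e/: /lsj/ — longest licit onset from the right is /sj/, leaving /l/ as coda.
V3 /e/ – V4 /a/: just /z/ — single C goes to the following onset.
Result: kluk.zal.sje.zalj.
Syllable 2 is /zal/: onset /z/, nucleus /a/, coda /l/.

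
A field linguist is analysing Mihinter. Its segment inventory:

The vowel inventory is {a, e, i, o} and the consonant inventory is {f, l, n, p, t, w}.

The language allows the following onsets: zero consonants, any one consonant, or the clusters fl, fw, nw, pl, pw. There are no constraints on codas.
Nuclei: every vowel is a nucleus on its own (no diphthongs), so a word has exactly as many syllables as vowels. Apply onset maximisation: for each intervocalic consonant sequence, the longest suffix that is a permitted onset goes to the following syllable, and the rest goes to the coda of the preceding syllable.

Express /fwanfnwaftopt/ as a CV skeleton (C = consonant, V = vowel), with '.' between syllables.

CCVCC.CCVC.CVCC

Vowels present: a, a, o; each is a nucleus, giving 3 syllables.
σ1/σ2 boundary: /nfnw/; trying suffixes from longest down, /nw/ is the first permitted one, so coda /nf/ | onset /nw/.
σ2/σ3 boundary: cluster /ft/ — the longest permitted-onset suffix is /t/; onset = /t/, preceding coda = /f/.
Syllabification: fwanf.nwaf.topt.
Mapping each syllable to C/V: /fwanf/ → CCVCC, /nwaf/ → CCVC, /topt/ → CVCC.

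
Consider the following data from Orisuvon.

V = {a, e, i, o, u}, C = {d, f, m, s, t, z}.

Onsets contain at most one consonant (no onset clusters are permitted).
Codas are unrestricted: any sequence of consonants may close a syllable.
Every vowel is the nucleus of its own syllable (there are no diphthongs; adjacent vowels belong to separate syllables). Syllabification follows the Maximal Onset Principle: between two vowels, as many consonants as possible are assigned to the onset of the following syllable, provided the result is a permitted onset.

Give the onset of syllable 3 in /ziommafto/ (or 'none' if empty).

m

The vowels are i, o, a, o — 4 nuclei, so 4 syllables.
Between /i/ (V1) and /o/ (V2): no consonants, so the boundary falls immediately after /i/.
Between /o/ (V2) and /a/ (V3): cluster /mm/ — the longest permitted-onset suffix is /m/; onset = /m/, preceding coda = /m/.
Between /a/ (V3) and /o/ (V4): /ft/ — longest licit onset from the right is /t/, leaving /f/ as coda.
So the parse is zi.om.maf.to.
Syllable 3 is /maf/: onset /m/, nucleus /a/, coda /f/.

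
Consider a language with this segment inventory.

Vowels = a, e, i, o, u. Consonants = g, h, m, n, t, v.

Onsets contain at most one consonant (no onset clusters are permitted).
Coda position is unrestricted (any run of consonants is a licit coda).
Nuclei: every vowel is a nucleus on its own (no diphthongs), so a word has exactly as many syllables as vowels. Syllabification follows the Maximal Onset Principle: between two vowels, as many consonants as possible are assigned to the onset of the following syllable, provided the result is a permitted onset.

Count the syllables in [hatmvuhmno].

The vowels are a, u, o — 3 nuclei, so 3 syllables.

3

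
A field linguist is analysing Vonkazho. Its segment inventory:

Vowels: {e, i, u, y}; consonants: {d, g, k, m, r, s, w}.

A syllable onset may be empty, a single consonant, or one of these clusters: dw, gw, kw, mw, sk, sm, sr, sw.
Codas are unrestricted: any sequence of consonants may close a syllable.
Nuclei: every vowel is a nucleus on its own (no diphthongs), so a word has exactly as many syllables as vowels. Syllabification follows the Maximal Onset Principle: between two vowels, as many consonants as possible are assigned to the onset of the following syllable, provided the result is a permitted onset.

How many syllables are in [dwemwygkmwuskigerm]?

Vowels present: e, y, u, i, e; each is a nucleus, giving 5 syllables.

5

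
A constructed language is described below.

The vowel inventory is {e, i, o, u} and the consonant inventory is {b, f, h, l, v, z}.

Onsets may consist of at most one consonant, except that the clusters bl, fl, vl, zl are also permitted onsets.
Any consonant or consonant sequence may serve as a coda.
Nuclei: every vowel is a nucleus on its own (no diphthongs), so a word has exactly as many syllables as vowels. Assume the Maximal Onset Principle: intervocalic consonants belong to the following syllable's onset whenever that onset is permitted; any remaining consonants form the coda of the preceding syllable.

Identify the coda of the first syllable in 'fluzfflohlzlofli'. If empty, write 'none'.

zf

The vowels are u, o, o, i — 4 nuclei, so 4 syllables.
Between /u/ (V1) and /o/ (V2): cluster /zffl/ — the longest permitted-onset suffix is /fl/; onset = /fl/, preceding coda = /zf/.
Between /o/ (V2) and /o/ (V3): cluster /hlzl/ — the longest permitted-onset suffix is /zl/; onset = /zl/, preceding coda = /hl/.
Between /o/ (V3) and /i/ (V4): /fl/ — entire cluster is a permitted onset → onset /fl/, coda ∅.
So the parse is fluzf.flohl.zlo.fli.
Syllable 1 is /fluzf/: onset /fl/, nucleus /u/, coda /zf/.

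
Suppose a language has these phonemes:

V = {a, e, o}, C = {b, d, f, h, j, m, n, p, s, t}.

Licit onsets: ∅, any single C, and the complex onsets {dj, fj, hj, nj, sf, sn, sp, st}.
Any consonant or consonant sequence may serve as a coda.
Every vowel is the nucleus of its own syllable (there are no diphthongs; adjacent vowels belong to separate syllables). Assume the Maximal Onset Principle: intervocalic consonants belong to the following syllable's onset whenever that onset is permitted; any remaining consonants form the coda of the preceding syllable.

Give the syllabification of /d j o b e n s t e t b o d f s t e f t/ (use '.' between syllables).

Vowels present: o, e, e, o, e; each is a nucleus, giving 5 syllables.
σ1/σ2 boundary: /b/ → onset of the next syllable (single consonants are always licit onsets).
σ2/σ3 boundary: cluster /nst/ — the longest permitted-onset suffix is /st/; onset = /st/, preceding coda = /n/.
σ3/σ4 boundary: cluster /tb/ — the longest permitted-onset suffix is /b/; onset = /b/, preceding coda = /t/.
σ4/σ5 boundary: cluster /dfst/ — the longest permitted-onset suffix is /st/; onset = /st/, preceding coda = /df/.

djo.ben.stet.bodf.steft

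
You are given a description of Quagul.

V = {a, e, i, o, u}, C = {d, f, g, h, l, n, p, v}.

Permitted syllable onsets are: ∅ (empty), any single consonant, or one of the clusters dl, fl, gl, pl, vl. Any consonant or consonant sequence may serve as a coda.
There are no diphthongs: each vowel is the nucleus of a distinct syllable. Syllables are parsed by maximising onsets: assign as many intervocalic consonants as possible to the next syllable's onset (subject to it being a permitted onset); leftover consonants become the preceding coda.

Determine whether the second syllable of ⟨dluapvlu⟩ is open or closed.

closed

Nuclei (vowels): u, a, u → 3 syllables.
/u…a/ gap (V1→V2): no consonants, so the boundary falls immediately after /u/.
/a…u/ gap (V2→V3): /pvl/ splits as /p/ + /vl/ (/vl/ is the longest suffix that is a licit onset).
Putting it together: dlu.ap.vlu.
Syllable 2 is /ap/ with coda /p/, so it is closed.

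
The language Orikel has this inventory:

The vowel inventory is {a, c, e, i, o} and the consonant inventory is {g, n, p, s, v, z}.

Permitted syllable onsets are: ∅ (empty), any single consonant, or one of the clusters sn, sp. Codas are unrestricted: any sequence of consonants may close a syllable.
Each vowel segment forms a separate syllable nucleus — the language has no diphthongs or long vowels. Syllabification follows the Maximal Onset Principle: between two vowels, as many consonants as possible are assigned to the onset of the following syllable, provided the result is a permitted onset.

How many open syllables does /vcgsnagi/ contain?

2

Nuclei (vowels): c, a, i → 3 syllables.
/c…a/ gap (V1→V2): cluster /gsn/ — the longest permitted-onset suffix is /sn/; onset = /sn/, preceding coda = /g/.
/a…i/ gap (V2→V3): /g/ → onset of the next syllable (single consonants are always licit onsets).
Putting it together: vcg.sna.gi.
Classifying each syllable: /vcg/ (closed), /sna/ (open), /gi/ (open).
Open syllables: 2.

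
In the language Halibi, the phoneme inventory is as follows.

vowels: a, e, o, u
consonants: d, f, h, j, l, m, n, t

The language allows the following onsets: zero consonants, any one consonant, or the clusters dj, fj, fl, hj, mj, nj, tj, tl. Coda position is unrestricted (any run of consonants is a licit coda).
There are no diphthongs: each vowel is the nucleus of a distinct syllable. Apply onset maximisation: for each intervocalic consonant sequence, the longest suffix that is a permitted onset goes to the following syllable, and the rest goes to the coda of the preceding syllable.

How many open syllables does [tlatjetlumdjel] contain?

Nuclei (vowels): a, e, u, e → 4 syllables.
Between /a/ (V1) and /e/ (V2): /tj/ is a licit onset in full, so it all attaches to the next syllable.
Between /e/ (V2) and /u/ (V3): /tl/ — entire cluster is a permitted onset → onset /tl/, coda ∅.
Between /u/ (V3) and /e/ (V4): /mdj/ — longest licit onset from the right is /dj/, leaving /m/ as coda.
So the parse is tla.tje.tlum.djel.
Classifying each syllable: /tla/ (open), /tje/ (open), /tlum/ (closed), /djel/ (closed).
Open syllables: 2.

2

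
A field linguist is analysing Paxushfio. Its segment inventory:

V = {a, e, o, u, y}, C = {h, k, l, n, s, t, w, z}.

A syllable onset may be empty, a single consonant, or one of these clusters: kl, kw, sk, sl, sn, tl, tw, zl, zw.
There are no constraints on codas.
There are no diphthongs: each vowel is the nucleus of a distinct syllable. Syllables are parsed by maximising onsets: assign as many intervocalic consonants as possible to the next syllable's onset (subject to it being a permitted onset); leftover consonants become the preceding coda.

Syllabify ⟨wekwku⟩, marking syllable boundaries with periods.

wekw.ku

Nuclei (vowels): e, u → 2 syllables.
Between /e/ (V1) and /u/ (V2): /kwk/ — longest licit onset from the right is /k/, leaving /kw/ as coda.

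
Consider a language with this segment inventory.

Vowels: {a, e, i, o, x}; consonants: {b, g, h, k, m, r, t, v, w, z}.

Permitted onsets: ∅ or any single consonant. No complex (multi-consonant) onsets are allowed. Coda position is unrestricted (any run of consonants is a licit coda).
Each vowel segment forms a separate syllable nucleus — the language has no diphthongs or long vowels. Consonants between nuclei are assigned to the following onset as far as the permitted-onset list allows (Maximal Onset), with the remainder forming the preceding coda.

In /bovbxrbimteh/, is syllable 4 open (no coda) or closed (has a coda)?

Vowels present: o, x, i, e; each is a nucleus, giving 4 syllables.
V1 /o/ – V2 /x/: /vb/ — longest licit onset from the right is /b/, leaving /v/ as coda.
V2 /x/ – V3 /i/: /rb/ — longest licit onset from the right is /b/, leaving /r/ as coda.
V3 /i/ – V4 /e/: cluster /mt/ — the longest permitted-onset suffix is /t/; onset = /t/, preceding coda = /m/.
Syllabification: bov.bxr.bim.teh.
Syllable 4 is /teh/ with coda /h/, so it is closed.

closed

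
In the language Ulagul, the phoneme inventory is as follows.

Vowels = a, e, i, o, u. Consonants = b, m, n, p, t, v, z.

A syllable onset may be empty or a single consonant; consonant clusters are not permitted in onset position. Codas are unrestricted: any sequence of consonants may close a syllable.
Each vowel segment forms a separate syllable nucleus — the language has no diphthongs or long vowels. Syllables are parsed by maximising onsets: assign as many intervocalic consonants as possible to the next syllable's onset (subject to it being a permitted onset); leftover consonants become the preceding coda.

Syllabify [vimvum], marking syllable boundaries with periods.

vim.vum

Vowels present: i, u; each is a nucleus, giving 2 syllables.
/i…u/ gap (V1→V2): cluster /mv/ — the longest permitted-onset suffix is /v/; onset = /v/, preceding coda = /m/.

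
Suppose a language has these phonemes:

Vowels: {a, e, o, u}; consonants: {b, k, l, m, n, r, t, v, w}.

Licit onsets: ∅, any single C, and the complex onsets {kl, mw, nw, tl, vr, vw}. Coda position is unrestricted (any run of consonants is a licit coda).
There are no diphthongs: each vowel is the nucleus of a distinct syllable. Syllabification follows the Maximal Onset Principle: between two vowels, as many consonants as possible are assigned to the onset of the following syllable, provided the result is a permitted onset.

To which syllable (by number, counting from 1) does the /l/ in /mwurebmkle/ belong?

Nuclei (vowels): u, e, e → 3 syllables.
Between /u/ (V1) and /e/ (V2): just /r/ — single C goes to the following onset.
Between /e/ (V2) and /e/ (V3): /bmkl/; trying suffixes from longest down, /kl/ is the first permitted one, so coda /bm/ | onset /kl/.
Putting it together: mwu.rebm.kle.
The /l/ is in the onset of syllable 3 (/kle/).

3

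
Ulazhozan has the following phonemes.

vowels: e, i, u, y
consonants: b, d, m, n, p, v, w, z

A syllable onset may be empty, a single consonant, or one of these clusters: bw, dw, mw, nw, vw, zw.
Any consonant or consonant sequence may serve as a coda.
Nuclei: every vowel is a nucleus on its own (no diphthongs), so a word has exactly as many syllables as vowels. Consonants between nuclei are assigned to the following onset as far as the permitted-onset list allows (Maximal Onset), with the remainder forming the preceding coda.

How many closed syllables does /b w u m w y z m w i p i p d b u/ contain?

2

The vowels are u, y, i, i, u — 5 nuclei, so 5 syllables.
V1 /u/ – V2 /y/: cluster /mw/ — /mw/ is itself a permitted onset, so the whole cluster goes right; preceding coda = ∅.
V2 /y/ – V3 /i/: /zmw/ — longest licit onset from the right is /mw/, leaving /z/ as coda.
V3 /i/ – V4 /i/: /p/ → onset of the next syllable (single consonants are always licit onsets).
V4 /i/ – V5 /u/: /pdb/ — longest licit onset from the right is /b/, leaving /pd/ as coda.
Putting it together: bwu.mwyz.mwi.pipd.bu.
Classifying each syllable: /bwu/ (open), /mwyz/ (closed), /mwi/ (open), /pipd/ (closed), /bu/ (open).
Closed syllables: 2.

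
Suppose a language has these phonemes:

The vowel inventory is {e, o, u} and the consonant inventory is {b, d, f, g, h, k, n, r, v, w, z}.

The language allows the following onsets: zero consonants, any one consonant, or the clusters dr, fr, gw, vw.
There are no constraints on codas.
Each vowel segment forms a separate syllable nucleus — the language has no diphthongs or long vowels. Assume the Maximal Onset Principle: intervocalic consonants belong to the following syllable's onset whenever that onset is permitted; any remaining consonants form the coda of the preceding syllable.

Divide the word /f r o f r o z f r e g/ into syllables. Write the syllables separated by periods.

Nuclei (vowels): o, o, e → 3 syllables.
V1 /o/ – V2 /o/: cluster /fr/ — /fr/ is itself a permitted onset, so the whole cluster goes right; preceding coda = ∅.
V2 /o/ – V3 /e/: /zfr/ — longest licit onset from the right is /fr/, leaving /z/ as coda.

fro.froz.freg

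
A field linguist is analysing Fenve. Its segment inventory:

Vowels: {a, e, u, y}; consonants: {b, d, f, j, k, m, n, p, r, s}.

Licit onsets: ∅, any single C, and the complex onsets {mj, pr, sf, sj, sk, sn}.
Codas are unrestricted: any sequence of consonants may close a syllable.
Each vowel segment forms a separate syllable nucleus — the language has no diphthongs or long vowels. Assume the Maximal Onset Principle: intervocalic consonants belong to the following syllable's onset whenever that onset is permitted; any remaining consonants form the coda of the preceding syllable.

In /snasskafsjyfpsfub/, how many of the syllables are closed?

The vowels are a, a, y, u — 4 nuclei, so 4 syllables.
V1 /a/ – V2 /a/: cluster /ssk/ — the longest permitted-onset suffix is /sk/; onset = /sk/, preceding coda = /s/.
V2 /a/ – V3 /y/: /fsj/ — longest licit onset from the right is /sj/, leaving /f/ as coda.
V3 /y/ – V4 /u/: /fpsf/ — longest licit onset from the right is /sf/, leaving /fp/ as coda.
Result: snas.skaf.sjyfp.sfub.
Classifying each syllable: /snas/ (closed), /skaf/ (closed), /sjyfp/ (closed), /sfub/ (closed).
Closed syllables: 4.

4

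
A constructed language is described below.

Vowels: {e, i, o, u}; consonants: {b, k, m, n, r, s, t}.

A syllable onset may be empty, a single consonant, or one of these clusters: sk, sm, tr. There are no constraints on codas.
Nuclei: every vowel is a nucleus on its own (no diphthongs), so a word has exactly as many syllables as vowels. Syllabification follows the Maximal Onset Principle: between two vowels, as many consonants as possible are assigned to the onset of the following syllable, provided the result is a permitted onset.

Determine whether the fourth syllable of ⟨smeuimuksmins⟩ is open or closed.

closed

Nuclei (vowels): e, u, i, u, i → 5 syllables.
/e…u/ gap (V1→V2): nothing intervenes; syllable break is V.V.
/u…i/ gap (V2→V3): nothing intervenes; syllable break is V.V.
/i…u/ gap (V3→V4): /m/ → onset of the next syllable (single consonants are always licit onsets).
/u…i/ gap (V4→V5): /ksm/; trying suffixes from longest down, /sm/ is the first permitted one, so coda /k/ | onset /sm/.
Putting it together: sme.u.i.muk.smins.
Syllable 4 is /muk/ with coda /k/, so it is closed.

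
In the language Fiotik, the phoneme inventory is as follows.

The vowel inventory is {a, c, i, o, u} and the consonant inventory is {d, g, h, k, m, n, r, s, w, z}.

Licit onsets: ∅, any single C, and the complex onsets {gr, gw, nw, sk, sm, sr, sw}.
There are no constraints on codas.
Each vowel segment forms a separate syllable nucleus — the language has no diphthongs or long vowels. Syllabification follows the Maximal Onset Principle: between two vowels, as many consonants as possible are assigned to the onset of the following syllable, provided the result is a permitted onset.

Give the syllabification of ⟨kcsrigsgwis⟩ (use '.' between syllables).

kc.srigs.gwis

Vowels present: c, i, i; each is a nucleus, giving 3 syllables.
Between /c/ (V1) and /i/ (V2): /sr/ — entire cluster is a permitted onset → onset /sr/, coda ∅.
Between /i/ (V2) and /i/ (V3): /gsgw/ — longest licit onset from the right is /gw/, leaving /gs/ as coda.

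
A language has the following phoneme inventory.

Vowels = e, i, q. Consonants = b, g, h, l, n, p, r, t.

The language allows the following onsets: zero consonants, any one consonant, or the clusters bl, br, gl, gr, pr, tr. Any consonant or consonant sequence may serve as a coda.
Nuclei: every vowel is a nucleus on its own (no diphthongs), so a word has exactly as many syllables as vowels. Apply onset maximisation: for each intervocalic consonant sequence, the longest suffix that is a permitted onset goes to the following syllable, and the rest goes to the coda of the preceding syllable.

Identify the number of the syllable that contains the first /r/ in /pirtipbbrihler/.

The vowels are i, i, i, e — 4 nuclei, so 4 syllables.
Between /i/ (V1) and /i/ (V2): /rt/ splits as /r/ + /t/ (/t/ is the longest suffix that is a licit onset).
Between /i/ (V2) and /i/ (V3): cluster /pbbr/ — the longest permitted-onset suffix is /br/; onset = /br/, preceding coda = /pb/.
Between /i/ (V3) and /e/ (V4): cluster /hl/ — the longest permitted-onset suffix is /l/; onset = /l/, preceding coda = /h/.
So the parse is pir.tipb.brih.ler.
The first /r/ is in the coda of syllable 1 (/pir/).

1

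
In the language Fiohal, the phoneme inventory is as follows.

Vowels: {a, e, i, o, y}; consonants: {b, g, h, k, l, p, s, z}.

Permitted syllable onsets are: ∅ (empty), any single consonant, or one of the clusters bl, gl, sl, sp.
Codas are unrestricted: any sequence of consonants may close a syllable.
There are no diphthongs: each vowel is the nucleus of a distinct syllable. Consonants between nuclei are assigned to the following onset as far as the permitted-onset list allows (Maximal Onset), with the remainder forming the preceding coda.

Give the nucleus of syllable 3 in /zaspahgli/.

Nuclei (vowels): a, a, i → 3 syllables.
The third nucleus (vowel 3 from the left) is /i/.

i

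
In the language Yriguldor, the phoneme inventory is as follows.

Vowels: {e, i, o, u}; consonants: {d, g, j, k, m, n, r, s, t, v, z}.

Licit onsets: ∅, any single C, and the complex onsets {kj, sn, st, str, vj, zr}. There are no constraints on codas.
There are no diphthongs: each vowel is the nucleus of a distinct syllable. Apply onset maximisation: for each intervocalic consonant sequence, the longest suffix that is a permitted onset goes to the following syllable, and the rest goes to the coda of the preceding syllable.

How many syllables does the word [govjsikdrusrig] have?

4

Nuclei (vowels): o, i, u, i → 4 syllables.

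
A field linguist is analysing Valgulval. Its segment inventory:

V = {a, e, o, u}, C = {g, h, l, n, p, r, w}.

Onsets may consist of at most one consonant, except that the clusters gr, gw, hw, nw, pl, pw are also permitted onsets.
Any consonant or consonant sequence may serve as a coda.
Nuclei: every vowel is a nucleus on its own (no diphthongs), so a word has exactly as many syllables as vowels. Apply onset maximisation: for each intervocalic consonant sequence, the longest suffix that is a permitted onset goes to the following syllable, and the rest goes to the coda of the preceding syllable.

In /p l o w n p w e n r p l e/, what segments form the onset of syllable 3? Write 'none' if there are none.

Nuclei (vowels): o, e, e → 3 syllables.
Between /o/ (V1) and /e/ (V2): /wnpw/ splits as /wn/ + /pw/ (/pw/ is the longest suffix that is a licit onset).
Between /e/ (V2) and /e/ (V3): /nrpl/; trying suffixes from longest down, /pl/ is the first permitted one, so coda /nr/ | onset /pl/.
Result: plown.pwenr.ple.
Syllable 3 is /ple/: onset /pl/, nucleus /e/, coda ∅.

pl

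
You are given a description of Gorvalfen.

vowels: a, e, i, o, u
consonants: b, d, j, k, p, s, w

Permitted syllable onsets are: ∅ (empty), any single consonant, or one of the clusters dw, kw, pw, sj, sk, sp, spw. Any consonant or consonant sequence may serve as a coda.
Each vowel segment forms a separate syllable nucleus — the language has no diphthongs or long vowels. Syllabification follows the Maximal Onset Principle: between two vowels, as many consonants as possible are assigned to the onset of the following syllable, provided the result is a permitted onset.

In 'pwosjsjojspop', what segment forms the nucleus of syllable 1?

The vowels are o, o, o — 3 nuclei, so 3 syllables.
The first nucleus (vowel 1 from the left) is /o/.

o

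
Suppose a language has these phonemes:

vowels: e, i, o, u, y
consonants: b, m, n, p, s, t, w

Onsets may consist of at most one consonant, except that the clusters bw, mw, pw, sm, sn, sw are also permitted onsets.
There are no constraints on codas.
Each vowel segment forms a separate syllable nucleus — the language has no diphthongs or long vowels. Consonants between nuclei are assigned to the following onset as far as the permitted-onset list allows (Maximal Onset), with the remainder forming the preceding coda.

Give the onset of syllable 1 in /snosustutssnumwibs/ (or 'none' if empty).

sn

Nuclei (vowels): o, u, u, u, i → 5 syllables.
Between /o/ (V1) and /u/ (V2): /s/ → onset of the next syllable (single consonants are always licit onsets).
Between /u/ (V2) and /u/ (V3): cluster /st/ — the longest permitted-onset suffix is /t/; onset = /t/, preceding coda = /s/.
Between /u/ (V3) and /u/ (V4): /tssn/ — longest licit onset from the right is /sn/, leaving /ts/ as coda.
Between /u/ (V4) and /i/ (V5): /mw/ is a licit onset in full, so it all attaches to the next syllable.
Putting it together: sno.sus.tuts.snu.mwibs.
Syllable 1 is /sno/: onset /sn/, nucleus /o/, coda ∅.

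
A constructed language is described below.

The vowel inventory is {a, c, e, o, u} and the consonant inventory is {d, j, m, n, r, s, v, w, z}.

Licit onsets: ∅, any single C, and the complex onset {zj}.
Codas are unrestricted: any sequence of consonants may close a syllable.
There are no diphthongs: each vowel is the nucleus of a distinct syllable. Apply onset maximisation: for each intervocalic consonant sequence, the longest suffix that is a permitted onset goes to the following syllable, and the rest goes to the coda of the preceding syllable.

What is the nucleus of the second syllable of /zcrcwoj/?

c

Vowels present: c, c, o; each is a nucleus, giving 3 syllables.
The second nucleus (vowel 2 from the left) is /c/.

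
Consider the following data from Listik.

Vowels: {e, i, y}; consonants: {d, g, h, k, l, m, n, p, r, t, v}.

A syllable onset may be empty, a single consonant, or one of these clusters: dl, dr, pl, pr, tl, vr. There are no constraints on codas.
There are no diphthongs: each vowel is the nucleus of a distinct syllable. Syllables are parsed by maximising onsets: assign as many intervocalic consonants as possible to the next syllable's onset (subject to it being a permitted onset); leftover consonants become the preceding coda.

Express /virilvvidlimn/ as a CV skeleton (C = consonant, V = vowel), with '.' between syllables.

Vowels present: i, i, i, i; each is a nucleus, giving 4 syllables.
V1 /i/ – V2 /i/: /r/ → onset of the next syllable (single consonants are always licit onsets).
V2 /i/ – V3 /i/: /lvv/; trying suffixes from longest down, /v/ is the first permitted one, so coda /lv/ | onset /v/.
V3 /i/ – V4 /i/: /dl/ is a licit onset in full, so it all attaches to the next syllable.
Result: vi.rilv.vi.dlimn.
Mapping each syllable to C/V: /vi/ → CV, /rilv/ → CVCC, /vi/ → CV, /dlimn/ → CCVCC.

CV.CVCC.CV.CCVCC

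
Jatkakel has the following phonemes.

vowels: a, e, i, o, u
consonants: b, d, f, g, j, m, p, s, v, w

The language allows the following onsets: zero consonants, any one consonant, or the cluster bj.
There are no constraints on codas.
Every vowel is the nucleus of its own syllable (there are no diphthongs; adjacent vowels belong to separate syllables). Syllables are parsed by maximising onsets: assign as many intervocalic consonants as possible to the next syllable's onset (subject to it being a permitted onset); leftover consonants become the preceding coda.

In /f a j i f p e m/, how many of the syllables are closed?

The vowels are a, i, e — 3 nuclei, so 3 syllables.
/a…i/ gap (V1→V2): just /j/ — single C goes to the following onset.
/i…e/ gap (V2→V3): /fp/ splits as /f/ + /p/ (/p/ is the longest suffix that is a licit onset).
Putting it together: fa.jif.pem.
Classifying each syllable: /fa/ (open), /jif/ (closed), /pem/ (closed).
Closed syllables: 2.

2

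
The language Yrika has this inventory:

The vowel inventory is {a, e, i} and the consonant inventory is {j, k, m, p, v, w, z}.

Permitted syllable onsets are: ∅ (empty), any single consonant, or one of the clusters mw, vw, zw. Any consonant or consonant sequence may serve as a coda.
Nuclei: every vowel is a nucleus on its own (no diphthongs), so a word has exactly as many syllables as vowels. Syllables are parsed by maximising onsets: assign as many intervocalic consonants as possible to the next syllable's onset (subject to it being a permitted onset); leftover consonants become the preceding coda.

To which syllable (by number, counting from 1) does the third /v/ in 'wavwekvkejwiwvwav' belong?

The vowels are a, e, e, i, a — 5 nuclei, so 5 syllables.
/a…e/ gap (V1→V2): cluster /vw/ — /vw/ is itself a permitted onset, so the whole cluster goes right; preceding coda = ∅.
/e…e/ gap (V2→V3): cluster /kvk/ — the longest permitted-onset suffix is /k/; onset = /k/, preceding coda = /kv/.
/e…i/ gap (V3→V4): /jw/ — longest licit onset from the right is /w/, leaving /j/ as coda.
/i…a/ gap (V4→V5): cluster /wvw/ — the longest permitted-onset suffix is /vw/; onset = /vw/, preceding coda = /w/.
Syllabification: wa.vwekv.kej.wiw.vwav.
The third /v/ is in the onset of syllable 5 (/vwav/).

5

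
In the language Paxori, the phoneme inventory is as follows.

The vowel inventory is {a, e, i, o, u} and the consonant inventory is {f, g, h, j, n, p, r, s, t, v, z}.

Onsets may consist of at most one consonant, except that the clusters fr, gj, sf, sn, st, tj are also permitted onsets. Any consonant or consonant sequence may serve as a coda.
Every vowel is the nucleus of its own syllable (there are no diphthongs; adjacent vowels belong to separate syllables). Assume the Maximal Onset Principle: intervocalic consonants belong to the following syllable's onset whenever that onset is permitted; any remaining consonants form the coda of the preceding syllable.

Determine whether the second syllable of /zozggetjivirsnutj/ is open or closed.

The vowels are o, e, i, i, u — 5 nuclei, so 5 syllables.
Between /o/ (V1) and /e/ (V2): /zgg/ — longest licit onset from the right is /g/, leaving /zg/ as coda.
Between /e/ (V2) and /i/ (V3): /tj/ — entire cluster is a permitted onset → onset /tj/, coda ∅.
Between /i/ (V3) and /i/ (V4): /v/ → onset of the next syllable (single consonants are always licit onsets).
Between /i/ (V4) and /u/ (V5): /rsn/; trying suffixes from longest down, /sn/ is the first permitted one, so coda /r/ | onset /sn/.
Syllabification: zozg.ge.tji.vir.snutj.
Syllable 2 is /ge/; it ends in its nucleus with no coda, so it is open.

open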